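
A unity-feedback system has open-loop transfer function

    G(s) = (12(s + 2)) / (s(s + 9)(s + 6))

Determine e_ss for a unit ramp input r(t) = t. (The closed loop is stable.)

e_ss = 2.250

G(s) has one pole at the origin.
This is a Type 1 system. Kv = lim_{s→0} s·G(s) = 24/54 = 4/9.
e_ss = 1/Kv = 1/(4/9) = 9/4 ≈ 2.250.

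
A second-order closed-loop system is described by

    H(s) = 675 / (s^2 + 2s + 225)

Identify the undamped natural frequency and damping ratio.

ωₙ = 15 rad/s, ζ ≈ 0.06667

Compare the denominator to the standard form s^2 + 2ζωₙs + ωₙ².
ωₙ² = 225, so ωₙ = 15 rad/s.
2ζωₙ = 2, so ζ = 2/(2·15) ≈ 0.06667.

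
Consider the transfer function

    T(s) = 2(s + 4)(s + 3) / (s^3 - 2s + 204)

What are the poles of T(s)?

s = 3 ± 5j, -6

The poles are the roots of the denominator s^3 - 2s + 204 = 0.
Trying s = -6: the polynomial evaluates to 0, so (s + 6) is a factor.
Dividing out leaves s^2 - 6s + 34 = 0.
The quadratic formula then gives s = 3 ± 5j.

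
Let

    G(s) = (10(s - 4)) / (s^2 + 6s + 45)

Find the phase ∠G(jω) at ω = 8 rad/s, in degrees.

∠G(j8) ≈ 4.970°

At s = j8: numerator = -40 + j80, denominator = -19 + j48.
∠G = ∠num − ∠den = 116.57° − (111.60°) = 4.970°.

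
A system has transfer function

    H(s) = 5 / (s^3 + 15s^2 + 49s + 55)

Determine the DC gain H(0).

H(0) = 1/11 ≈ 0.09091

Set s = 0: H(0) = (5) / (55) = 1/11.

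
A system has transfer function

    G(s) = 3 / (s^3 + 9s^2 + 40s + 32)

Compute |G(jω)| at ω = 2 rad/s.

Substitute s = j2: numerator = 3, denominator = -4 + j72.
|G(j2)| = |3| / |-4 + j72| = 3 / 72.111 ≈ 0.04160.

|G(j2)| ≈ 0.04160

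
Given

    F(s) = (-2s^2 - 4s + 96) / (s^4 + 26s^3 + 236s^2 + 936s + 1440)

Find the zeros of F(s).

s = 6, -8

Set the numerator to zero: -2s^2 - 4s + 96 = 0, i.e. -2·(s^2 + 2s - 48) = 0.
Factoring: (s - 6)(s + 8) = 0.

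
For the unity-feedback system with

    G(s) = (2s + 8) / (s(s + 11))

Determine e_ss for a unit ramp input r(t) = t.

G(s) has one pole at the origin.
This is a Type 1 system. Kv = lim_{s→0} s·G(s) = 8/11.
e_ss = 1/Kv = 1/(8/11) = 11/8 ≈ 1.375.

e_ss = 1.375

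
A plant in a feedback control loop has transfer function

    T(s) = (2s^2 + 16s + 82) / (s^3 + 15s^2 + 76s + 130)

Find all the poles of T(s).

The poles are the roots of the denominator s^3 + 15s^2 + 76s + 130 = 0.
Trying s = -5: the polynomial evaluates to 0, so (s + 5) is a factor.
Dividing out leaves s^2 + 10s + 26 = 0.
The quadratic formula then gives s = -5 ± 1j.

s = -5 + j, -5 - j, -5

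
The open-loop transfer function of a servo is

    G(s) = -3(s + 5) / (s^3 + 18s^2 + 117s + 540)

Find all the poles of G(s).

s = -3 ± 6j, -12

The poles are the roots of the denominator s^3 + 18s^2 + 117s + 540 = 0.
Trying s = -12: the polynomial evaluates to 0, so (s + 12) is a factor.
Dividing out leaves s^2 + 6s + 45 = 0.
The quadratic formula then gives s = -3 ± 6j.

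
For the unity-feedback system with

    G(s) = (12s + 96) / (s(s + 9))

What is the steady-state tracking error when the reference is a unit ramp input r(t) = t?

e_ss = 0.09375

G(s) has one pole at the origin.
This is a Type 1 system. Kv = lim_{s→0} s·G(s) = 96/9 = 32/3.
e_ss = 1/Kv = 1/(32/3) = 3/32 ≈ 0.09375.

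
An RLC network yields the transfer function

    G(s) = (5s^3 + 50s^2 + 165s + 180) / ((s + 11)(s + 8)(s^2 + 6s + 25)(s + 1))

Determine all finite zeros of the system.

s = -4, -3, -3

Set the numerator to zero: 5s^3 + 50s^2 + 165s + 180 = 0, i.e. 5·(s^3 + 10s^2 + 33s + 36) = 0.
Factoring: (s + 4)(s + 3)^2 = 0.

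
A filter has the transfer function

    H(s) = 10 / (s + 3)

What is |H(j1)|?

Substitute s = j1: numerator = 10, denominator = 3 + j1.
|H(j1)| = |10| / |3 + j1| = 10 / 3.1623 ≈ 3.162.

|H(j1)| ≈ 3.162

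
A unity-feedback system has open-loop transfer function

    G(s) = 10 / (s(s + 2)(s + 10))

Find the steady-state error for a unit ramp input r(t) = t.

G(s) has one pole at the origin.
This is a Type 1 system. Kv = lim_{s→0} s·G(s) = 10/20 = 1/2.
e_ss = 1/Kv = 1/(1/2) = 2.

e_ss = 2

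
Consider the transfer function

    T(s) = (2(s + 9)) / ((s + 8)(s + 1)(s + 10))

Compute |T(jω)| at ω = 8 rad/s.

|T(j8)| ≈ 0.02062

Substitute s = j8: numerator = 18 + j16, denominator = -1136 + j272.
|T(j8)| = |18 + j16| / |-1136 + j272| = 24.083 / 1168.1 ≈ 0.02062.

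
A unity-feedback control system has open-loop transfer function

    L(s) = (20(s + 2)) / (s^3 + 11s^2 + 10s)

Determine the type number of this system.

The denominator has 1 factor of s at the origin (free integrator), so this is a Type 1 system.

Type 1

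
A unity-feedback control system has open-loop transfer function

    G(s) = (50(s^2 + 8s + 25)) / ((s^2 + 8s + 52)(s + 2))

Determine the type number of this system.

The denominator has no factor of s at the origin — no free integrator — so this is a Type 0 system.

Type 0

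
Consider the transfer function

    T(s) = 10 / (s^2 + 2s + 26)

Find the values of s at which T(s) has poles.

s = -1 + 5j, -1 - 5j

The poles are the roots of the denominator s^2 + 2s + 26 = 0.
Using the quadratic formula: s = (-2 ± √(-100))/2 = -1 ± 5j.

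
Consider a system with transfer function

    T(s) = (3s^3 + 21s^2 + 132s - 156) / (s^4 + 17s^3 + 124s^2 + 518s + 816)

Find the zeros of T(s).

Set the numerator to zero: 3s^3 + 21s^2 + 132s - 156 = 0, i.e. 3·(s^3 + 7s^2 + 44s - 52) = 0.
Factoring: (s^2 + 8s + 52)(s - 1) = 0.

s = -4 ± 6j, 1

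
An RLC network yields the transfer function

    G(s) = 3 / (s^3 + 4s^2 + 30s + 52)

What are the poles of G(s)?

The poles are the roots of the denominator s^3 + 4s^2 + 30s + 52 = 0.
Trying s = -2: the polynomial evaluates to 0, so (s + 2) is a factor.
Dividing out leaves s^2 + 2s + 26 = 0.
The quadratic formula then gives s = -1 ± 5j.

s = -1 ± 5j, -2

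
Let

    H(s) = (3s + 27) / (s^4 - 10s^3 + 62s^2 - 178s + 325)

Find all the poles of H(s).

The poles are the roots of the denominator s^4 - 10s^3 + 62s^2 - 178s + 325 = 0.
No real roots exist; factor into two real quadratics: (s^2 - 6s + 25)(s^2 - 4s + 13) = 0.
Each quadratic gives a conjugate pair via the quadratic formula.

s = 3 ± 4j, 2 ± 3j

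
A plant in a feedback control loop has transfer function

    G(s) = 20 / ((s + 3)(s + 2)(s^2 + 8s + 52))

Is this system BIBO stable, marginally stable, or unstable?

The poles can be read from the denominator factors: s = -3, -2, -4 ± 6j.
Since all poles lie strictly in the left half-plane, the system is stable.

stable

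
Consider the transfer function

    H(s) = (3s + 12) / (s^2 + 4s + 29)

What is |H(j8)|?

Substitute s = j8: numerator = 12 + j24, denominator = -35 + j32.
|H(j8)| = |12 + j24| / |-35 + j32| = 26.833 / 47.424 ≈ 0.5658.

|H(j8)| ≈ 0.5658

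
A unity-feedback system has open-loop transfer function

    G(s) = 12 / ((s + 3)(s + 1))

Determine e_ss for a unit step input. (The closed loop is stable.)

e_ss = 0.2000

G(s) has no poles at the origin.
This is a Type 0 system. Kp = lim_{s→0} G(s) = 12/3 = 4.
e_ss = 1/(1 + Kp) = 1/(1 + 4) = 1/5 ≈ 0.2000.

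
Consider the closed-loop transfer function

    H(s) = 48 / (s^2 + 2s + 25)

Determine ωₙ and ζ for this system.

ωₙ = 5 rad/s, ζ = 0.2

Compare the denominator to the standard form s^2 + 2ζωₙs + ωₙ².
ωₙ² = 25, so ωₙ = 5 rad/s.
2ζωₙ = 2, so ζ = 2/(2·5) = 0.2.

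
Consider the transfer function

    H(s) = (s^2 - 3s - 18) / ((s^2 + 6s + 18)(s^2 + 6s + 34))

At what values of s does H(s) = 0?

Set the numerator to zero: s^2 - 3s - 18 = 0.
Factoring: (s + 3)(s - 6) = 0.

s = -3, 6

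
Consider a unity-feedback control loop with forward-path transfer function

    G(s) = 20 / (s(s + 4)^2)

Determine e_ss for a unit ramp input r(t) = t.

e_ss = 0.8000

G(s) has one pole at the origin.
This is a Type 1 system. Kv = lim_{s→0} s·G(s) = 20/16 = 5/4.
e_ss = 1/Kv = 1/(5/4) = 4/5 ≈ 0.8000.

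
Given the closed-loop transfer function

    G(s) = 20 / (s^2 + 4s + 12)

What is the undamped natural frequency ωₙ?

Compare the denominator to the standard form s^2 + 2ζωₙs + ωₙ².
ωₙ² = 12, so ωₙ = √12 ≈ 3.464 rad/s.

ωₙ ≈ 3.464 rad/s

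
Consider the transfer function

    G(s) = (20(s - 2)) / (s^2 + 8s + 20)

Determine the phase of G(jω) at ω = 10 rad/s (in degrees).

∠G(j10) ≈ -33.69°

At s = j10: numerator = -40 + j200, denominator = -80 + j80.
∠G = ∠num − ∠den = 101.31° − (135°) = -33.69°.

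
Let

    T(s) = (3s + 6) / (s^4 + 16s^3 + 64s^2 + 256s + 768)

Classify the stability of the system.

The denominator s^4 + 16s^3 + 64s^2 + 256s + 768 factors as (s^2 + 16)(s + 12)(s + 4), giving poles at s = 4j, -4j, -12, -4.
Since the simple pole(s) at s = ±4j lie on the jω-axis with none in the right half-plane, the system is marginally stable.

marginally stable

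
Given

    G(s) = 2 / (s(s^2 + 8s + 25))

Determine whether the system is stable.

The poles can be read from the denominator factors: s = 0, -4 + 3j, -4 - 3j.
Since the simple pole(s) at s = 0 lie on the jω-axis with none in the right half-plane, the system is marginally stable.

marginally stable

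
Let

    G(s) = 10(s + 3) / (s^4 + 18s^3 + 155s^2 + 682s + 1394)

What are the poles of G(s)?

s = -4 ± 5j, -5 ± 3j

The poles are the roots of the denominator s^4 + 18s^3 + 155s^2 + 682s + 1394 = 0.
No real roots exist; factor into two real quadratics: (s^2 + 8s + 41)(s^2 + 10s + 34) = 0.
Each quadratic gives a conjugate pair via the quadratic formula.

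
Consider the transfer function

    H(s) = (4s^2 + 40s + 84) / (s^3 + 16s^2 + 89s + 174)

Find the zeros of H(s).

Set the numerator to zero: 4s^2 + 40s + 84 = 0, i.e. 4·(s^2 + 10s + 21) = 0.
Factoring: (s + 7)(s + 3) = 0.

s = -7, -3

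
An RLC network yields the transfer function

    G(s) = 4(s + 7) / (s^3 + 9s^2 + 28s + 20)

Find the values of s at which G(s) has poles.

The poles are the roots of the denominator s^3 + 9s^2 + 28s + 20 = 0.
Trying s = -1: the polynomial evaluates to 0, so (s + 1) is a factor.
Dividing out leaves s^2 + 8s + 20 = 0.
The quadratic formula then gives s = -4 ± 2j.

s = -4 + 2j, -4 - 2j, -1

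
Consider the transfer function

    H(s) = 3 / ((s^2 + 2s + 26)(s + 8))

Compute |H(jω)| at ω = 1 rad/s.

Substitute s = j1: numerator = 3, denominator = 198 + j41.
|H(j1)| = |3| / |198 + j41| = 3 / 202.20 ≈ 0.01484.

|H(j1)| ≈ 0.01484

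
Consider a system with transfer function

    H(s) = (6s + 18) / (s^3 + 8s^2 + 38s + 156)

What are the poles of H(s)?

s = -1 ± 5j, -6

The poles are the roots of the denominator s^3 + 8s^2 + 38s + 156 = 0.
Trying s = -6: the polynomial evaluates to 0, so (s + 6) is a factor.
Dividing out leaves s^2 + 2s + 26 = 0.
The quadratic formula then gives s = -1 ± 5j.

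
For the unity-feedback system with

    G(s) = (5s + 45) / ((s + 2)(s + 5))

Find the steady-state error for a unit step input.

G(s) has no poles at the origin.
This is a Type 0 system. Kp = lim_{s→0} G(s) = 45/10 = 9/2.
e_ss = 1/(1 + Kp) = 1/(1 + 9/2) = 2/11 ≈ 0.1818.

e_ss = 0.1818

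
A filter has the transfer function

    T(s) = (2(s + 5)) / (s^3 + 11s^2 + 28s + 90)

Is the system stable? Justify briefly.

stable

The denominator s^3 + 11s^2 + 28s + 90 factors as (s^2 + 2s + 10)(s + 9), giving poles at s = -1 + 3j, -1 - 3j, -9.
Since all poles lie strictly in the left half-plane, the system is stable.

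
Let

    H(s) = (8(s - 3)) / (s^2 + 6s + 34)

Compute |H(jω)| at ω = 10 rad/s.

|H(j10)| ≈ 0.9364

Substitute s = j10: numerator = -24 + j80, denominator = -66 + j60.
|H(j10)| = |-24 + j80| / |-66 + j60| = 83.522 / 89.196 ≈ 0.9364.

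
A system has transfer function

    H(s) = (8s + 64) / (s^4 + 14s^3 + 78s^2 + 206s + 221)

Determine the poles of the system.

s = -3 + 2j, -3 - 2j, -4 + j, -4 - j

The poles are the roots of the denominator s^4 + 14s^3 + 78s^2 + 206s + 221 = 0.
No real roots exist; factor into two real quadratics: (s^2 + 6s + 13)(s^2 + 8s + 17) = 0.
Each quadratic gives a conjugate pair via the quadratic formula.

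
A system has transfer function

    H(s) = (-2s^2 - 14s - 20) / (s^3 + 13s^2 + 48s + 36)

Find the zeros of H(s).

Set the numerator to zero: -2s^2 - 14s - 20 = 0, i.e. -2·(s^2 + 7s + 10) = 0.
Factoring: (s + 2)(s + 5) = 0.

s = -2, -5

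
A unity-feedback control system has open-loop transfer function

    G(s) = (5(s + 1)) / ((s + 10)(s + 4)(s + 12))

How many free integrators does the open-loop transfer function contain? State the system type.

The denominator has no factor of s at the origin — no free integrator — so this is a Type 0 system.

Type 0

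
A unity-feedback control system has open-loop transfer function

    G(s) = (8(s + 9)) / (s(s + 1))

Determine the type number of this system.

The denominator has 1 factor of s at the origin (free integrator), so this is a Type 1 system.

Type 1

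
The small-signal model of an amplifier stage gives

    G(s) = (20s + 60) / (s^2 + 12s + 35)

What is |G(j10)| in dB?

Substitute s = j10: numerator = 60 + j200, denominator = -65 + j120.
|G(j10)| = |60 + j200| / |-65 + j120| = 208.81 / 136.47 ≈ 1.530.
In decibels: 20·log₁₀(1.530) ≈ 3.69 dB.

|G(j10)|_dB ≈ 3.69 dB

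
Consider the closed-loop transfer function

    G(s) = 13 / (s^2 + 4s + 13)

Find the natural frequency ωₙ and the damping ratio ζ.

ωₙ ≈ 3.606 rad/s, ζ ≈ 0.5547

Compare the denominator to the standard form s^2 + 2ζωₙs + ωₙ².
ωₙ² = 13, so ωₙ = √13 ≈ 3.606 rad/s.
2ζωₙ = 4, so ζ = 4/(2·√13) ≈ 0.5547.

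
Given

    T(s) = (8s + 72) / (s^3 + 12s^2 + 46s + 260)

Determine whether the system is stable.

The denominator s^3 + 12s^2 + 46s + 260 factors as (s + 10)(s^2 + 2s + 26), giving poles at s = -10, -1 + 5j, -1 - 5j.
Since all poles lie strictly in the left half-plane, the system is stable.

stable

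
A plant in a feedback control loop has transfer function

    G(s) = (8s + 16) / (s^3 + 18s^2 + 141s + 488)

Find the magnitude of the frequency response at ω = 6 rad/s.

|G(j6)| ≈ 0.07784

Substitute s = j6: numerator = 16 + j48, denominator = -160 + j630.
|G(j6)| = |16 + j48| / |-160 + j630| = 50.596 / 650 ≈ 0.07784.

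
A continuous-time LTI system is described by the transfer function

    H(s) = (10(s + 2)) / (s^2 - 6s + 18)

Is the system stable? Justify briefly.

The denominator s^2 - 6s + 18 factors as (s^2 - 6s + 18), giving poles at s = 3 + 3j, 3 - 3j.
Since the pole(s) at s = 3 ± 3j lie in the right half-plane, the system is unstable.

unstable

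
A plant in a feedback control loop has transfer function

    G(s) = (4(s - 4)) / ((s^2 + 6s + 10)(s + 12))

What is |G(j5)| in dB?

|G(j5)|_dB ≈ -24.6 dB

Substitute s = j5: numerator = -16 + j20, denominator = -330 + j285.
|G(j5)| = |-16 + j20| / |-330 + j285| = 25.612 / 436.03 ≈ 0.05874.
In decibels: 20·log₁₀(0.05874) ≈ -24.6 dB.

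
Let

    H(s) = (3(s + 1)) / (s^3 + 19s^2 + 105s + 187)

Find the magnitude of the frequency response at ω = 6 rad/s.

|H(j6)| ≈ 0.02821

Substitute s = j6: numerator = 3 + j18, denominator = -497 + j414.
|H(j6)| = |3 + j18| / |-497 + j414| = 18.248 / 646.84 ≈ 0.02821.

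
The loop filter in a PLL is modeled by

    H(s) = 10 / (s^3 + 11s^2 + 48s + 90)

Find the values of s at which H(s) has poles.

The poles are the roots of the denominator s^3 + 11s^2 + 48s + 90 = 0.
Trying s = -5: the polynomial evaluates to 0, so (s + 5) is a factor.
Dividing out leaves s^2 + 6s + 18 = 0.
The quadratic formula then gives s = -3 ± 3j.

s = -3 + 3j, -3 - 3j, -5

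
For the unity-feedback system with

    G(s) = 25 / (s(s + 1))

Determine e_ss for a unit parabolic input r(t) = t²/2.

G(s) has one pole at the origin.
This is a Type 1 system; Ka = lim_{s→0} s^2·G(s) = 0, so the steady-state error for a parabola input is infinite.

e_ss = ∞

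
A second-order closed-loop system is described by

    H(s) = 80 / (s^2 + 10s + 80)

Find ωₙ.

ωₙ ≈ 8.944 rad/s

Compare the denominator to the standard form s^2 + 2ζωₙs + ωₙ².
ωₙ² = 80, so ωₙ = √80 ≈ 8.944 rad/s.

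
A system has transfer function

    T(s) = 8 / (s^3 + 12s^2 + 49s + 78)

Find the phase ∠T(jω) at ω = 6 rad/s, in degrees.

∠T(j6) ≈ -167.6°

At s = j6: numerator = 8, denominator = -354 + j78.
∠T = ∠num − ∠den = 0° − (167.57°) = -167.6°.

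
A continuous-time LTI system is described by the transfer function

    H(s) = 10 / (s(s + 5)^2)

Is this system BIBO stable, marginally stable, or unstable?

The poles can be read from the denominator factors: s = 0, -5, -5.
Since the simple pole(s) at s = 0 lie on the jω-axis with none in the right half-plane, the system is marginally stable.

marginally stable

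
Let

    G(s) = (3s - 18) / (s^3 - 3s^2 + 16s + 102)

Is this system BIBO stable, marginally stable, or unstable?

The denominator s^3 - 3s^2 + 16s + 102 factors as (s + 3)(s^2 - 6s + 34), giving poles at s = -3, 3 + 5j, 3 - 5j.
Since the pole(s) at s = 3 + 5j, 3 - 5j lie in the right half-plane, the system is unstable.

unstable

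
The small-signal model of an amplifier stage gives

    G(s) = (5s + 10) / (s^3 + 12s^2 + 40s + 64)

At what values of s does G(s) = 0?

Set the numerator to zero: 5s + 10 = 0, i.e. 5·(s + 2) = 0.
So s = -2.

s = -2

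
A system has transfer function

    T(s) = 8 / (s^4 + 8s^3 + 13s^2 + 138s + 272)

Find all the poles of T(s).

s = 1 + 4j, 1 - 4j, -8, -2

The poles are the roots of the denominator s^4 + 8s^3 + 13s^2 + 138s + 272 = 0.
Trying s = -8: the polynomial evaluates to 0, so (s + 8) is a factor.
Dividing out leaves s^3 + 13s + 34 = 0.
This factors further as (s^2 - 2s + 17)(s + 2) = 0.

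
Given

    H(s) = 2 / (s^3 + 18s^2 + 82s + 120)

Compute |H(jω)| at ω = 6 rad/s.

|H(j6)| ≈ 0.003357

Substitute s = j6: numerator = 2, denominator = -528 + j276.
|H(j6)| = |2| / |-528 + j276| = 2 / 595.79 ≈ 0.003357.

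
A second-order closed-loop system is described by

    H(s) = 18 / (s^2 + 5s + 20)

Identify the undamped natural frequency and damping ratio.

ωₙ ≈ 4.472 rad/s, ζ ≈ 0.5590

Compare the denominator to the standard form s^2 + 2ζωₙs + ωₙ².
ωₙ² = 20, so ωₙ = √20 ≈ 4.472 rad/s.
2ζωₙ = 5, so ζ = 5/(2·√20) ≈ 0.5590.
With ζ = 0.5590 the response is underdamped.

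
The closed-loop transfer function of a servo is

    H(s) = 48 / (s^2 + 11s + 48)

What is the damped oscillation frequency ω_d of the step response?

Comparing s^2 + 11s + 48 to s^2 + 2ζωₙs + ωₙ²: ωₙ = √48 ≈ 6.928 rad/s and ζ = 11/(2·√48) ≈ 0.7939.
ζωₙ = 11/2 = 5.5, so ω_d = ωₙ√(1−ζ²) = √(ωₙ² − (ζωₙ)²) = √(48 − 5.5²) = √17.75 ≈ 4.213 rad/s.

ω_d ≈ 4.213 rad/s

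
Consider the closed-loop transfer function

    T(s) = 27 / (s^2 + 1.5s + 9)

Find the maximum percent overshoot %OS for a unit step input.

%OS ≈ 44.4%

Comparing s^2 + 1.5s + 9 to s^2 + 2ζωₙs + ωₙ²: ωₙ = 3 rad/s and ζ = 1.5/(2·3) = 0.25.
%OS = 100·exp(−πζ/√(1−ζ²)) = 100·exp(−π·0.25/√(1−0.25²)) ≈ 44.4%.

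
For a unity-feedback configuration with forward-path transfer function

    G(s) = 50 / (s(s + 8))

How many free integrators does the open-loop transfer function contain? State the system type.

The denominator has 1 factor of s at the origin (free integrator), so this is a Type 1 system.

Type 1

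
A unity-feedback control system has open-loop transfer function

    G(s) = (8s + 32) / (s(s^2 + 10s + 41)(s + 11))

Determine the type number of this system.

The denominator has 1 factor of s at the origin (free integrator), so this is a Type 1 system.

Type 1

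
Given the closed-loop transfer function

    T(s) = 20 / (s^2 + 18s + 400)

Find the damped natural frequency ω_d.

Comparing s^2 + 18s + 400 to s^2 + 2ζωₙs + ωₙ²: ωₙ = 20 rad/s and ζ = 18/(2·20) = 0.45.
ζωₙ = 18/2 = 9, so ω_d = ωₙ√(1−ζ²) = √(ωₙ² − (ζωₙ)²) = √(400 − 9²) = √319 ≈ 17.86 rad/s.

ω_d ≈ 17.86 rad/s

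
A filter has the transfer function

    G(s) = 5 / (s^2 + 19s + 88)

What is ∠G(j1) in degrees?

∠G(j1) ≈ -12.32°

At s = j1: numerator = 5, denominator = 87 + j19.
∠G = ∠num − ∠den = 0° − (12.319°) = -12.32°.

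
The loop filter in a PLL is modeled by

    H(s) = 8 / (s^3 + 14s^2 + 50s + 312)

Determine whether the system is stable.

The denominator s^3 + 14s^2 + 50s + 312 factors as (s^2 + 2s + 26)(s + 12), giving poles at s = -1 ± 5j, -12.
Since all poles lie strictly in the left half-plane, the system is stable.

stable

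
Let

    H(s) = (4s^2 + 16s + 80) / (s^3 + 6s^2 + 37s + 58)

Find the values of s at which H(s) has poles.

The poles are the roots of the denominator s^3 + 6s^2 + 37s + 58 = 0.
Trying s = -2: the polynomial evaluates to 0, so (s + 2) is a factor.
Dividing out leaves s^2 + 4s + 29 = 0.
The quadratic formula then gives s = -2 ± 5j.

s = -2 + 5j, -2 - 5j, -2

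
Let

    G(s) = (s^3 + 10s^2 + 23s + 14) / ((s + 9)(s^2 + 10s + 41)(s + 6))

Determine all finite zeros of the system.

s = -1, -7, -2

Set the numerator to zero: s^3 + 10s^2 + 23s + 14 = 0.
Factoring: (s + 1)(s + 7)(s + 2) = 0.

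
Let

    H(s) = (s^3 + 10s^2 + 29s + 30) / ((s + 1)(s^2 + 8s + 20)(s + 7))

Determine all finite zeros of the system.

s = -6, -2 ± j

Set the numerator to zero: s^3 + 10s^2 + 29s + 30 = 0.
Factoring: (s + 6)(s^2 + 4s + 5) = 0.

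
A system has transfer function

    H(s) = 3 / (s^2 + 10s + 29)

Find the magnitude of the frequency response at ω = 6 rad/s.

|H(j6)| ≈ 0.04966

Substitute s = j6: numerator = 3, denominator = -7 + j60.
|H(j6)| = |3| / |-7 + j60| = 3 / 60.407 ≈ 0.04966.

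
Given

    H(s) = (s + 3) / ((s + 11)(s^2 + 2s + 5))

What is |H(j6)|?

|H(j6)| ≈ 0.01611

Substitute s = j6: numerator = 3 + j6, denominator = -413 - j54.
|H(j6)| = |3 + j6| / |-413 - j54| = 6.7082 / 416.52 ≈ 0.01611.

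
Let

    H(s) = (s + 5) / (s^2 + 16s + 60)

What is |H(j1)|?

|H(j1)| ≈ 0.08341

Substitute s = j1: numerator = 5 + j1, denominator = 59 + j16.
|H(j1)| = |5 + j1| / |59 + j16| = 5.0990 / 61.131 ≈ 0.08341.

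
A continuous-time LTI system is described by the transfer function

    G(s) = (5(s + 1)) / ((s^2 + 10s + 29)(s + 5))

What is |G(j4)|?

Substitute s = j4: numerator = 5 + j20, denominator = -95 + j252.
|G(j4)| = |5 + j20| / |-95 + j252| = 20.616 / 269.31 ≈ 0.07655.

|G(j4)| ≈ 0.07655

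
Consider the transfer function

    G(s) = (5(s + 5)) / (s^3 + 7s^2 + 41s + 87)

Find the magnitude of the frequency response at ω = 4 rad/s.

Substitute s = j4: numerator = 25 + j20, denominator = -25 + j100.
|G(j4)| = |25 + j20| / |-25 + j100| = 32.016 / 103.08 ≈ 0.3106.

|G(j4)| ≈ 0.3106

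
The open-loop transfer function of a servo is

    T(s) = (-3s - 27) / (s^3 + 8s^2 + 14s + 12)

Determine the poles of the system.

The poles are the roots of the denominator s^3 + 8s^2 + 14s + 12 = 0.
Trying s = -6: the polynomial evaluates to 0, so (s + 6) is a factor.
Dividing out leaves s^2 + 2s + 2 = 0.
The quadratic formula then gives s = -1 ± 1j.

s = -1 ± j, -6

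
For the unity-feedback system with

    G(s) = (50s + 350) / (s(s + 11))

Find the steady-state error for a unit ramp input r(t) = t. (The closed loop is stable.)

e_ss = 0.03143

G(s) has one pole at the origin.
This is a Type 1 system. Kv = lim_{s→0} s·G(s) = 350/11.
e_ss = 1/Kv = 1/(350/11) = 11/350 ≈ 0.03143.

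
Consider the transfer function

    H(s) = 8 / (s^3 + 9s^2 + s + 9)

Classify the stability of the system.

The denominator s^3 + 9s^2 + s + 9 factors as (s^2 + 1)(s + 9), giving poles at s = ±j, -9.
Since the simple pole(s) at s = ±j lie on the jω-axis with none in the right half-plane, the system is marginally stable.

marginally stable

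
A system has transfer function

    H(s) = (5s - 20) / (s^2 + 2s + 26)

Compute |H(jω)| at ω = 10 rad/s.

Substitute s = j10: numerator = -20 + j50, denominator = -74 + j20.
|H(j10)| = |-20 + j50| / |-74 + j20| = 53.852 / 76.655 ≈ 0.7025.

|H(j10)| ≈ 0.7025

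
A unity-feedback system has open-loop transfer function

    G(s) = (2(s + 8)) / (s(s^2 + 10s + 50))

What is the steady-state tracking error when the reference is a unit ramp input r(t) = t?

e_ss = 3.125

G(s) has one pole at the origin.
This is a Type 1 system. Kv = lim_{s→0} s·G(s) = 16/50 = 8/25.
e_ss = 1/Kv = 1/(8/25) = 25/8 ≈ 3.125.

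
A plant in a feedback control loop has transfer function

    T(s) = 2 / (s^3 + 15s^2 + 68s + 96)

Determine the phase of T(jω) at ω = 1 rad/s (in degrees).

∠T(j1) ≈ -39.60°

At s = j1: numerator = 2, denominator = 81 + j67.
∠T = ∠num − ∠den = 0° − (39.596°) = -39.60°.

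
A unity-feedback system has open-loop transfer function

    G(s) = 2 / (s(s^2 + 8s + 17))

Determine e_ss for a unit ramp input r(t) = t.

G(s) has one pole at the origin.
This is a Type 1 system. Kv = lim_{s→0} s·G(s) = 2/17.
e_ss = 1/Kv = 1/(2/17) = 17/2 ≈ 8.500.

e_ss = 8.500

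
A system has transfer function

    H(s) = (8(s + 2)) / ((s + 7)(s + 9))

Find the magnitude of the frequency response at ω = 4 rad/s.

Substitute s = j4: numerator = 16 + j32, denominator = 47 + j64.
|H(j4)| = |16 + j32| / |47 + j64| = 35.777 / 79.404 ≈ 0.4506.

|H(j4)| ≈ 0.4506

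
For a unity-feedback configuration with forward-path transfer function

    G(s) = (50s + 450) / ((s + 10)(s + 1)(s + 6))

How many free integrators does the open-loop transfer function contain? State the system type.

Type 0

The denominator has no factor of s at the origin — no free integrator — so this is a Type 0 system.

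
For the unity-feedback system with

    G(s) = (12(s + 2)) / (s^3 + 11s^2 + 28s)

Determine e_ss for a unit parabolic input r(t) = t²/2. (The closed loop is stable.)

G(s) has one pole at the origin.
This is a Type 1 system; Ka = lim_{s→0} s^2·G(s) = 0, so the steady-state error for a parabola input is infinite.

e_ss = ∞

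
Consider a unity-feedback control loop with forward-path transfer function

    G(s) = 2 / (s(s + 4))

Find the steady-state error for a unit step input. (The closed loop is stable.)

G(s) has one pole at the origin.
This is a Type 1 system; for a step input the steady-state error is zero.

e_ss = 0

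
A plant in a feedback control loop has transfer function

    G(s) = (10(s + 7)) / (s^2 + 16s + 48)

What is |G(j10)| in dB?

|G(j10)|_dB ≈ -2.79 dB

Substitute s = j10: numerator = 70 + j100, denominator = -52 + j160.
|G(j10)| = |70 + j100| / |-52 + j160| = 122.07 / 168.24 ≈ 0.7256.
In decibels: 20·log₁₀(0.7256) ≈ -2.79 dB.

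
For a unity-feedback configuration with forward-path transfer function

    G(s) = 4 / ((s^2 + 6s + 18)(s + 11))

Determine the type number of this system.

Type 0

The denominator has no factor of s at the origin — no free integrator — so this is a Type 0 system.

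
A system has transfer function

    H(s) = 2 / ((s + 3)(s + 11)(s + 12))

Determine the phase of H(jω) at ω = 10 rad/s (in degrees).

At s = j10: numerator = 2, denominator = -2204 + j1010.
∠H = ∠num − ∠den = 0° − (155.38°) = -155.4°.

∠H(j10) ≈ -155.4°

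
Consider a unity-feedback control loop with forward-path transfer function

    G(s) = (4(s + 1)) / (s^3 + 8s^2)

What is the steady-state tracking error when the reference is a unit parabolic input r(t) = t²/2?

G(s) has 2 poles at the origin.
This is a Type 2 system. Ka = lim_{s→0} s^2·G(s) = 4/8 = 1/2.
e_ss = 1/Ka = 1/(1/2) = 2.

e_ss = 2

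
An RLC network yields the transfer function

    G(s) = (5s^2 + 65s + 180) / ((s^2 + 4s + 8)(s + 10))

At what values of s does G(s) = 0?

Set the numerator to zero: 5s^2 + 65s + 180 = 0, i.e. 5·(s^2 + 13s + 36) = 0.
Factoring: (s + 9)(s + 4) = 0.

s = -9, -4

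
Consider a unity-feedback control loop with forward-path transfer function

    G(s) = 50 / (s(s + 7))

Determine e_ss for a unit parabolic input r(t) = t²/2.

e_ss = ∞

G(s) has one pole at the origin.
This is a Type 1 system; Ka = lim_{s→0} s^2·G(s) = 0, so the steady-state error for a parabola input is infinite.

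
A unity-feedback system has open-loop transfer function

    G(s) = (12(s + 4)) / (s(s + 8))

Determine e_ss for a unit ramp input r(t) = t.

e_ss = 0.1667

G(s) has one pole at the origin.
This is a Type 1 system. Kv = lim_{s→0} s·G(s) = 48/8 = 6.
e_ss = 1/Kv = 1/(6) = 1/6 ≈ 0.1667.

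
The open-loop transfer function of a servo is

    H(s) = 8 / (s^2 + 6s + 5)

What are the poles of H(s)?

The poles are the roots of the denominator s^2 + 6s + 5 = 0.
Factoring: (s + 5)(s + 1) = 0, so s = -5 and s = -1.

s = -5, -1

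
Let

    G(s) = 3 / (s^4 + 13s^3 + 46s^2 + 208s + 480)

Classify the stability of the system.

The denominator s^4 + 13s^3 + 46s^2 + 208s + 480 factors as (s^2 + 16)(s + 3)(s + 10), giving poles at s = 4j, -4j, -3, -10.
Since the simple pole(s) at s = 4j, -4j lie on the jω-axis with none in the right half-plane, the system is marginally stable.

marginally stable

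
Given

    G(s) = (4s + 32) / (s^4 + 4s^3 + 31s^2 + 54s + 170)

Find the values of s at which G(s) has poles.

The poles are the roots of the denominator s^4 + 4s^3 + 31s^2 + 54s + 170 = 0.
No real roots exist; factor into two real quadratics: (s^2 + 2s + 17)(s^2 + 2s + 10) = 0.
Each quadratic gives a conjugate pair via the quadratic formula.

s = -1 + 4j, -1 - 4j, -1 + 3j, -1 - 3j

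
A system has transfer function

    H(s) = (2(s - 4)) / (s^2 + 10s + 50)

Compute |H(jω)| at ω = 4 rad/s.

|H(j4)| ≈ 0.2155

Substitute s = j4: numerator = -8 + j8, denominator = 34 + j40.
|H(j4)| = |-8 + j8| / |34 + j40| = 11.314 / 52.498 ≈ 0.2155.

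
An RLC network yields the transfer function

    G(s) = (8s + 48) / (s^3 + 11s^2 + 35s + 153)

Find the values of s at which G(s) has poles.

s = -1 ± 4j, -9

The poles are the roots of the denominator s^3 + 11s^2 + 35s + 153 = 0.
Trying s = -9: the polynomial evaluates to 0, so (s + 9) is a factor.
Dividing out leaves s^2 + 2s + 17 = 0.
The quadratic formula then gives s = -1 ± 4j.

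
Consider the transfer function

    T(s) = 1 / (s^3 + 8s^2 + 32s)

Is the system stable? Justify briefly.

The denominator s^3 + 8s^2 + 32s factors as s(s^2 + 8s + 32), giving poles at s = 0, -4 + 4j, -4 - 4j.
Since the simple pole(s) at s = 0 lie on the jω-axis with none in the right half-plane, the system is marginally stable.

marginally stable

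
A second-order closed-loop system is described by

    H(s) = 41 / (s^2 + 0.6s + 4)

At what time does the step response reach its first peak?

t_p ≈ 1.589 s

Comparing s^2 + 0.6s + 4 to s^2 + 2ζωₙs + ωₙ²: ωₙ = 2 rad/s and ζ = 0.6/(2·2) = 0.15.
ζωₙ = 0.6/2 = 0.3, so ω_d = ωₙ√(1−ζ²) = √(ωₙ² − (ζωₙ)²) = √(4 − 0.3²) = √3.91 ≈ 1.977 rad/s.
t_p = π/ω_d = π/1.977 ≈ 1.589 s.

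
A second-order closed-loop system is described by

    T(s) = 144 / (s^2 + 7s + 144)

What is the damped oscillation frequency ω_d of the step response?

ω_d ≈ 11.48 rad/s

Comparing s^2 + 7s + 144 to s^2 + 2ζωₙs + ωₙ²: ωₙ = 12 rad/s and ζ = 7/(2·12) ≈ 0.2917.
ζωₙ = 7/2 = 3.5, so ω_d = ωₙ√(1−ζ²) = √(ωₙ² − (ζωₙ)²) = √(144 − 3.5²) = √131.75 ≈ 11.48 rad/s.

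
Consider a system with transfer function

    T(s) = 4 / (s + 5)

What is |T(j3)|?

|T(j3)| ≈ 0.6860

Substitute s = j3: numerator = 4, denominator = 5 + j3.
|T(j3)| = |4| / |5 + j3| = 4 / 5.8310 ≈ 0.6860.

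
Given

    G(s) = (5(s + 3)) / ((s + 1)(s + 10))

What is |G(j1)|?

|G(j1)| ≈ 1.112

Substitute s = j1: numerator = 15 + j5, denominator = 9 + j11.
|G(j1)| = |15 + j5| / |9 + j11| = 15.811 / 14.213 ≈ 1.112.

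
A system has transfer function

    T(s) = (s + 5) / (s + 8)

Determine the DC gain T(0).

T(0) = 5/8 ≈ 0.6250

Set s = 0: T(0) = (5) / (8) = 5/8.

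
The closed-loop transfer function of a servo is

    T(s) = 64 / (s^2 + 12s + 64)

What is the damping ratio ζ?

Compare the denominator to the standard form s^2 + 2ζωₙs + ωₙ².
ωₙ² = 64, so ωₙ = 8 rad/s.
2ζωₙ = 12, so ζ = 12/(2·8) = 0.75.

ζ = 0.75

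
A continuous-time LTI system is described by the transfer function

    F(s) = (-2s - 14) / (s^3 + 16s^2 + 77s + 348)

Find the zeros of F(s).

Set the numerator to zero: -2s - 14 = 0, i.e. -2·(s + 7) = 0.
So s = -7.

s = -7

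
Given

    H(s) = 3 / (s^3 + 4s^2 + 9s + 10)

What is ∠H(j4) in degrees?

∠H(j4) ≈ 152.6°

At s = j4: numerator = 3, denominator = -54 - j28.
∠H = ∠num − ∠den = 0° − (-152.59°) = 152.6°.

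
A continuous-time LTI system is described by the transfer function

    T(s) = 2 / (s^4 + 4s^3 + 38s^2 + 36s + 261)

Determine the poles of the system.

The poles are the roots of the denominator s^4 + 4s^3 + 38s^2 + 36s + 261 = 0.
No real roots exist; factor into two real quadratics: (s^2 + 9)(s^2 + 4s + 29) = 0.
Each quadratic gives a conjugate pair via the quadratic formula.

s = 3j, -3j, -2 + 5j, -2 - 5j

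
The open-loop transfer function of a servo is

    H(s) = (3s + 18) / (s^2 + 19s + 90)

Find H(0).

H(0) = 1/5 ≈ 0.2000

Set s = 0: H(0) = (18) / (90) = 1/5.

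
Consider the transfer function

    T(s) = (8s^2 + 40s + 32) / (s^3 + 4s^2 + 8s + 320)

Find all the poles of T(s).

s = 2 + 6j, 2 - 6j, -8

The poles are the roots of the denominator s^3 + 4s^2 + 8s + 320 = 0.
Trying s = -8: the polynomial evaluates to 0, so (s + 8) is a factor.
Dividing out leaves s^2 - 4s + 40 = 0.
The quadratic formula then gives s = 2 ± 6j.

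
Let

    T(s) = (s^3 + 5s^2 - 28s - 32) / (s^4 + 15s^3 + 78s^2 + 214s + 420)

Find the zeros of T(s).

Set the numerator to zero: s^3 + 5s^2 - 28s - 32 = 0.
Factoring: (s + 8)(s - 4)(s + 1) = 0.

s = -8, 4, -1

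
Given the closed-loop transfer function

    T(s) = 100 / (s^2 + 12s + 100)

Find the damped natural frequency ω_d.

Comparing s^2 + 12s + 100 to s^2 + 2ζωₙs + ωₙ²: ωₙ = 10 rad/s and ζ = 12/(2·10) = 0.6.
ζωₙ = 12/2 = 6, so ω_d = ωₙ√(1−ζ²) = √(ωₙ² − (ζωₙ)²) = √(100 − 6²) = √64 = 8 rad/s.

ω_d = 8 rad/s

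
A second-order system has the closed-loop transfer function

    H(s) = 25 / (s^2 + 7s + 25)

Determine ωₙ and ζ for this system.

Compare the denominator to the standard form s^2 + 2ζωₙs + ωₙ².
ωₙ² = 25, so ωₙ = 5 rad/s.
2ζωₙ = 7, so ζ = 7/(2·5) = 0.7.
With ζ = 0.7 the response is underdamped.

ωₙ = 5 rad/s, ζ = 0.7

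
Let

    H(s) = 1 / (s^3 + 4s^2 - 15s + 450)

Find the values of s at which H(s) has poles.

s = 3 + 6j, 3 - 6j, -10

The poles are the roots of the denominator s^3 + 4s^2 - 15s + 450 = 0.
Trying s = -10: the polynomial evaluates to 0, so (s + 10) is a factor.
Dividing out leaves s^2 - 6s + 45 = 0.
The quadratic formula then gives s = 3 ± 6j.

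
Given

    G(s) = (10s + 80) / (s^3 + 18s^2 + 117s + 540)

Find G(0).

Set s = 0: G(0) = (80) / (540) = 4/27.

G(0) = 4/27 ≈ 0.1481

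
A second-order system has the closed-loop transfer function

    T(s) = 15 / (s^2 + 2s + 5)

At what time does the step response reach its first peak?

Comparing s^2 + 2s + 5 to s^2 + 2ζωₙs + ωₙ²: ωₙ = √5 ≈ 2.236 rad/s and ζ = 2/(2·√5) ≈ 0.4472.
ζωₙ = 2/2 = 1, so ω_d = ωₙ√(1−ζ²) = √(ωₙ² − (ζωₙ)²) = √(5 − 1²) = √4 = 2 rad/s.
t_p = π/ω_d = π/2 ≈ 1.571 s.

t_p ≈ 1.571 s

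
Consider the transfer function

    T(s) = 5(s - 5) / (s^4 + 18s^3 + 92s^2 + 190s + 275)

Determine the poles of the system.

s = -11, -5, -1 ± 2j

The poles are the roots of the denominator s^4 + 18s^3 + 92s^2 + 190s + 275 = 0.
Trying s = -11: the polynomial evaluates to 0, so (s + 11) is a factor.
Dividing out leaves s^3 + 7s^2 + 15s + 25 = 0.
This factors further as (s + 5)(s^2 + 2s + 5) = 0.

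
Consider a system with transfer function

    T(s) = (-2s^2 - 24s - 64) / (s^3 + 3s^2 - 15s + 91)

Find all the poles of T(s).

s = 2 + 3j, 2 - 3j, -7

The poles are the roots of the denominator s^3 + 3s^2 - 15s + 91 = 0.
Trying s = -7: the polynomial evaluates to 0, so (s + 7) is a factor.
Dividing out leaves s^2 - 4s + 13 = 0.
The quadratic formula then gives s = 2 ± 3j.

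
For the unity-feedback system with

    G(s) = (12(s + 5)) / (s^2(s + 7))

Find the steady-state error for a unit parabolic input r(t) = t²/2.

G(s) has 2 poles at the origin.
This is a Type 2 system. Ka = lim_{s→0} s^2·G(s) = 60/7.
e_ss = 1/Ka = 1/(60/7) = 7/60 ≈ 0.1167.

e_ss = 0.1167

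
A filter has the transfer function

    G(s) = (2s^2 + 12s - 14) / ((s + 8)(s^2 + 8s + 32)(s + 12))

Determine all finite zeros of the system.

s = 1, -7

Set the numerator to zero: 2s^2 + 12s - 14 = 0, i.e. 2·(s^2 + 6s - 7) = 0.
Factoring: (s - 1)(s + 7) = 0.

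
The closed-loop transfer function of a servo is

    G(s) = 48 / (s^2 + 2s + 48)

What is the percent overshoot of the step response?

%OS ≈ 63.2%

Comparing s^2 + 2s + 48 to s^2 + 2ζωₙs + ωₙ²: ωₙ = √48 ≈ 6.928 rad/s and ζ = 2/(2·√48) ≈ 0.1443.
%OS = 100·exp(−πζ/√(1−ζ²)) = 100·exp(−π·0.1443/√(1−0.1443²)) ≈ 63.2%.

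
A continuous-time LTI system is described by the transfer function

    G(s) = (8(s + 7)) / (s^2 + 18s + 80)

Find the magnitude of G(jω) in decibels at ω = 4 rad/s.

|G(j4)|_dB ≈ -3.48 dB

Substitute s = j4: numerator = 56 + j32, denominator = 64 + j72.
|G(j4)| = |56 + j32| / |64 + j72| = 64.498 / 96.333 ≈ 0.6695.
In decibels: 20·log₁₀(0.6695) ≈ -3.48 dB.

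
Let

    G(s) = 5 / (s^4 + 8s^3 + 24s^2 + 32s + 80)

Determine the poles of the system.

The poles are the roots of the denominator s^4 + 8s^3 + 24s^2 + 32s + 80 = 0.
No real roots exist; factor into two real quadratics: (s^2 + 4)(s^2 + 8s + 20) = 0.
Each quadratic gives a conjugate pair via the quadratic formula.

s = ±2j, -4 ± 2j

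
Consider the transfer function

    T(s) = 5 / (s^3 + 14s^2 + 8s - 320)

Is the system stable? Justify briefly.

The denominator s^3 + 14s^2 + 8s - 320 factors as (s + 8)(s - 4)(s + 10), giving poles at s = -8, 4, -10.
Since the pole(s) at s = 4 lie in the right half-plane, the system is unstable.

unstable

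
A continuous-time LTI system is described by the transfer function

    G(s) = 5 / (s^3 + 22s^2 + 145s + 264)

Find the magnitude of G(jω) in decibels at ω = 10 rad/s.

Substitute s = j10: numerator = 5, denominator = -1936 + j450.
|G(j10)| = |5| / |-1936 + j450| = 5 / 1987.6 ≈ 0.002516.
In decibels: 20·log₁₀(0.002516) ≈ -52.0 dB.

|G(j10)|_dB ≈ -52.0 dB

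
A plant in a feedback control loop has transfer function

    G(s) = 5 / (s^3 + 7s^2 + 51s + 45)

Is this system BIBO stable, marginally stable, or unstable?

stable

The denominator s^3 + 7s^2 + 51s + 45 factors as (s^2 + 6s + 45)(s + 1), giving poles at s = -3 ± 6j, -1.
Since all poles lie strictly in the left half-plane, the system is stable.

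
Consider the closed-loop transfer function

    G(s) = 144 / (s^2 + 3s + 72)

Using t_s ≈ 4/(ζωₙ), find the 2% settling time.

t_s ≈ 2.667 s

Comparing s^2 + 3s + 72 to s^2 + 2ζωₙs + ωₙ²: ωₙ = √72 ≈ 8.485 rad/s and ζ = 3/(2·√72) ≈ 0.1768.
ζωₙ = 3/2 = 1.5, so t_s ≈ 4/(ζωₙ) = 4/1.5 ≈ 2.667 s.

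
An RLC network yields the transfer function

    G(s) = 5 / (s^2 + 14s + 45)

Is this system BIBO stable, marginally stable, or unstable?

stable

The denominator s^2 + 14s + 45 factors as (s + 5)(s + 9), giving poles at s = -5, -9.
Since all poles lie strictly in the left half-plane, the system is stable.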